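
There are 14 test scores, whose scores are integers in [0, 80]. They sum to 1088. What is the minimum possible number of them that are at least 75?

If only k of them are at least 75, the other 14 − k are at most 74, so the total is at most k·80 + (14 − k)·74.
This must reach 1088, so k·80 + (14 − k)·74 ≥ 1088, giving k ≥ 9.
Exactly 9 works: 9 values at 80 and 5 at 74 total 1090; lower one of the high values by 2 (still ≥ 75) to hit 1088.

9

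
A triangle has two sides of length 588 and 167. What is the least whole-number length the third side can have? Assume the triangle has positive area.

422

The third side must exceed |588 − 167| = 421.
The smallest integer above 421 is 422.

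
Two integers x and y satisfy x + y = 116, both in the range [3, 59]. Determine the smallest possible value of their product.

3363

For a fixed sum, xy is smallest when x and y are as far apart as possible.
The extreme feasible split is x = 57, y = 59, giving xy = 3363.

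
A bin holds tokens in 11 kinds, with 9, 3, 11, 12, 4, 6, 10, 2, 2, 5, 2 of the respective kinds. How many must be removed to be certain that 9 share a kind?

57

In the worst case you take as many as possible of each kind without reaching 9: 8 + 3 + 8 + 8 + 4 + 6 + 8 + 2 + 2 + 5 + 2 = 56.
The next one must give 9 of some kind, so 56 + 1 = 57.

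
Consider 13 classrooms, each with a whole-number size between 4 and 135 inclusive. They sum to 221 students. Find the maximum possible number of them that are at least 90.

Suppose k of them are at least 90. Those contribute at least 90 each and the other 13 − k at least 4 each.
So the total is at least 90k + 4(13 − k) = 52 + 86k. This must be ≤ 221, giving k ≤ 1.
k = 1 is achieved by 1 value at 90 and 12 at 4, total 138; add 83 to one value (staying below 90) to reach 221.

1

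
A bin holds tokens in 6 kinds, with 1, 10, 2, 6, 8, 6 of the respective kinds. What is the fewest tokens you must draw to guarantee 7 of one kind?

In the worst case you take as many as possible of each kind without reaching 7: 1 + 6 + 2 + 6 + 6 + 6 = 27.
The next one must give 7 of some kind, so 27 + 1 = 28.

28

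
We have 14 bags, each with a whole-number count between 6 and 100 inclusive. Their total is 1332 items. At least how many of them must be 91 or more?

8

Suppose at most 14 − j of them reach 91; then j values are ≤ 90 and the rest ≤ 100.
The total is then ≤ 90·j + 100·(14 − j) = 1400 − 10j. For this to be ≥ 1332 we need j ≤ 6, so at least 14 − 6 = 8 must reach 91.
Exactly 8 works: 8 values at 100 and 6 at 90 total 1340; lower one of the high values by 8 (still ≥ 91) to hit 1332.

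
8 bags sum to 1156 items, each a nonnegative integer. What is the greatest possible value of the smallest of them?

144

The 8 values sum to 1156, so their minimum is at most ⌊1156/8⌋ = 144.
Equality holds with 4 values of 144 and 4 values of 145.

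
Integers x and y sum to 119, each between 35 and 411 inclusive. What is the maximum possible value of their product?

3540

For a fixed sum, the product xy is largest when x and y are as close as possible.
Taking x = 59 and y = 60 (both in [35, 411]) gives xy = 3540.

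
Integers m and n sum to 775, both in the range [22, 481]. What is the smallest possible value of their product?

141414

mn = m(775 − m) is concave in m, so over [294, 481] it is minimized at an endpoint.
The extreme feasible split is m = 294, n = 481, giving mn = 141414.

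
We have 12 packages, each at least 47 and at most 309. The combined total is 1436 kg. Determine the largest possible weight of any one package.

Maximizing one value means minimizing the remaining 11.
The other 11 contribute at least 11 × 47 = 517, leaving at most 1436 − 517 = 919.
But each package is capped at 309, so the maximum is 309.
Achievable: one at 309 and the other 11 totalling 1127, which fits since 11 × 47 ≤ 1127 ≤ 11 × 309.

309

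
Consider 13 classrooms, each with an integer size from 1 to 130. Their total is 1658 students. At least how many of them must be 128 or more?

3

Suppose at most 13 − j of them reach 128; then j values are ≤ 127 and the rest ≤ 130.
The total is then ≤ 127·j + 130·(13 − j) = 1690 − 3j. For this to be ≥ 1658 we need j ≤ 10, so at least 13 − 10 = 3 must reach 128.
Exactly 3 works: 3 values at 130 and 10 at 127 total 1660; lower one of the high values by 2 (still ≥ 128) to hit 1658.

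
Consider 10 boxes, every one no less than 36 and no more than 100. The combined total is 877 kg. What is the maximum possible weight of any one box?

To make one box as large as possible, make the other 9 as small as possible.
The other 9 contribute at least 9 × 36 = 324, leaving at most 877 − 324 = 553.
But each box is capped at 100, so the maximum is 100.
Achievable: one at 100 and the other 9 totalling 777, which fits since 9 × 36 ≤ 777 ≤ 9 × 100.

100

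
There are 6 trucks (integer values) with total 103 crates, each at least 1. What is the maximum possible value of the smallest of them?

17

If every one of the 6 were at least 18, the total would be at least 6 × 18 = 108 > 103.
Taking 5 copies of 17 and 1 copy of 18 gives exactly 103, so 17 is attained.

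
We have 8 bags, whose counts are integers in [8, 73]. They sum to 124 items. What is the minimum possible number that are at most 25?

Each value above 25 is at least 26, contributing at least 26 − 8 = 18 above the floor 8.
The sum exceeds the floor total 64 by 60, so at most ⌊60/18⌋ = 3 exceed 25, and at least 5 are ≤ 25.
Exactly 5 works: 5 values at 8 and 3 at 26 total 118; raise one of the low values by 6 (still ≤ 25) to hit 124.

5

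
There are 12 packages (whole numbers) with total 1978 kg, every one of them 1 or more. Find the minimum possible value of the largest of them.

The average is 1978/12 > 164, so not all 12 can be 164 or less; the largest is ≥ 165.
Taking 2 copies of 164 and 10 copies of 165 gives exactly 1978, so 165 is attained.

165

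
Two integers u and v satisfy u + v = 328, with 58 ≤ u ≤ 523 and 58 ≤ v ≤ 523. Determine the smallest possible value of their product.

15660

For a fixed sum, uv is smallest when u and v are as far apart as possible.
At the endpoint u = 58, v = 328 − 58 = 270, so uv = 58 × 270 = 15660.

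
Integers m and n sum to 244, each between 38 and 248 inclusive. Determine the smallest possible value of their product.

7828

mn = m(244 − m) is concave in m, so over [38, 206] it is minimized at an endpoint.
At the endpoint m = 38, n = 244 − 38 = 206, so mn = 38 × 206 = 7828.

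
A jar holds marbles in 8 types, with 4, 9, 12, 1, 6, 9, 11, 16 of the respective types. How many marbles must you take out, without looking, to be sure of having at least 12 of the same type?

63

In the worst case you take as many as possible of each type without reaching 12: 4 + 9 + 11 + 1 + 6 + 9 + 11 + 11 = 62.
The next one must give 12 of some type, so 62 + 1 = 63.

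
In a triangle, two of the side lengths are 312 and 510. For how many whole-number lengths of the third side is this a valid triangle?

The triangle inequality gives |312 − 510| < c < 312 + 510, i.e. 198 < c < 822.
So c can be any integer from 199 to 821: 623 values.

623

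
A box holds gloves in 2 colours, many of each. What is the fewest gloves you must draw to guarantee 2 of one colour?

3

You could draw 1 of every colour without reaching 2 of any — 2 in all.
One more forces 2 of some colour, so 2 + 1 = 3.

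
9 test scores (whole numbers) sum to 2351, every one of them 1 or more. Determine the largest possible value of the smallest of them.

The average is 2351/9 < 262, so some value is ≤ 261.
Achievable: 7 of them at 261 and 2 at 262 total 2351.

261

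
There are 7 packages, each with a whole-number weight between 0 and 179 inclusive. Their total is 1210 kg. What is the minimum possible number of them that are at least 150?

Each value short of 150 is at most 149, costing at least 179 − 149 = 30 against the maximum total of 1253.
We can afford to lose at most 1253 − 1210 = 43, so at most ⌊43/30⌋ = 1 fall short, and at least 6 are ≥ 150.
Exactly 6 works: 6 values at 179 and 1 at 149 total 1223; lower one of the high values by 13 (still ≥ 150) to hit 1210.

6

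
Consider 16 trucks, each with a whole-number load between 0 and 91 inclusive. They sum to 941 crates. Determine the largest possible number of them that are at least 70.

13

If k of the values are ≥ 70, the total is ≥ 70k + 0(16 − k).
Setting 70k + 0(16 − k) ≤ 941 gives 70k ≤ 941, so k ≤ 13.
k = 13 is achieved by 13 values at 70 and 3 at 0, total 910; add 31 to one value (staying below 70) to reach 941.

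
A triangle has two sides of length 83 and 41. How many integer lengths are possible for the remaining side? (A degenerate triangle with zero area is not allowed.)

The triangle inequality gives |83 − 41| < c < 83 + 41, i.e. 42 < c < 124.
So c can be any integer from 43 to 123: 81 values.

81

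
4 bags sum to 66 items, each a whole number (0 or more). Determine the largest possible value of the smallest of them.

If every one of the 4 were at least 17, the total would be at least 4 × 17 = 68 > 66.
Taking 2 copies of 16 and 2 copies of 17 gives exactly 66, so 16 is attained.

16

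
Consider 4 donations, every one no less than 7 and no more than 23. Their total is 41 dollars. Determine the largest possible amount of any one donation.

20

To make one donation as large as possible, make the other 3 as small as possible.
The other 3 contribute at least 3 × 7 = 21, leaving at most 41 − 21 = 20.
Since 20 ≤ 23, this is achievable: one at 20 and 3 at 7.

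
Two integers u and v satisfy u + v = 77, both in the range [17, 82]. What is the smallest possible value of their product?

For a fixed sum, uv is smallest when u and v are as far apart as possible.
The extreme feasible split is u = 17, v = 60, giving uv = 1020.

1020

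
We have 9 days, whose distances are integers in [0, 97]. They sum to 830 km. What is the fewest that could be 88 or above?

Suppose at most 9 − j of them reach 88; then j values are ≤ 87 and the rest ≤ 97.
The total is then ≤ 87·j + 97·(9 − j) = 873 − 10j. For this to be ≥ 830 we need j ≤ 4, so at least 9 − 4 = 5 must reach 88.
Exactly 5 works: 5 values at 97 and 4 at 87 total 833; lower one of the high values by 3 (still ≥ 88) to hit 830.

5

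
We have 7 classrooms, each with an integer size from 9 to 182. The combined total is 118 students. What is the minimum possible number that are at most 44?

6

Let j be the number exceeding 44. Then the total is ≥ 45·j + 9·(7 − j) = 63 + 36j.
So 36j ≤ 55 and j ≤ 1; hence at least 7 − 1 = 6 are ≤ 44.
Exactly 6 works: 6 values at 9 and 1 at 45 total 99; raise one of the low values by 19 (still ≤ 44) to hit 118.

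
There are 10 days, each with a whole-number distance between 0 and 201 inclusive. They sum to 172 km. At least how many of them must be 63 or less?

If only k of them are at most 63, the other 10 − k are at least 64, so the total is at least (10 − k)·64 + k·0.
This is ≤ 172, so (10 − k)·64 + 0k ≤ 172, which gives k ≥ 8.
Exactly 8 works: 8 values at 0 and 2 at 64 total 128; raise one of the low values by 44 (still ≤ 63) to hit 172.

8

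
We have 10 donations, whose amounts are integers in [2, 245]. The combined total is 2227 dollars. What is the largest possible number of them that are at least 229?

9

With k values at 229 or above and the rest at least 2, the sum is at least 20 + 227k.
Since the sum is 2227, we need 227k ≤ 2207, i.e. k ≤ 9.
k = 9 is achieved by 9 values at 229 and 1 at 2, total 2063; add 164 to one value (staying below 229) to reach 2227.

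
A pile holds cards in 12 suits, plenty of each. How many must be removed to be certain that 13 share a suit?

In the worst case you draw 12 of each of the 12 suits: 12 × 12 = 144.
One more forces 13 of some suit, so 144 + 1 = 145.

145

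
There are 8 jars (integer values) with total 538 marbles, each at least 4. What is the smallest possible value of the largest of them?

The average is 538/8 > 67, so not all 8 can be 67 or less; the largest is ≥ 68.
Taking 6 copies of 67 and 2 copies of 68 gives exactly 538, so 68 is attained.

68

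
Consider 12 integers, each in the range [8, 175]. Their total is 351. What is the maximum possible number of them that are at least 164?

1

Suppose k of them are at least 164. Those contribute at least 164 each and the other 12 − k at least 8 each.
So the total is at least 164k + 8(12 − k) = 96 + 156k. This must be ≤ 351, giving k ≤ 1.
k = 1 is achieved by 1 value at 164 and 11 at 8, total 252; add 99 to one value (staying below 164) to reach 351.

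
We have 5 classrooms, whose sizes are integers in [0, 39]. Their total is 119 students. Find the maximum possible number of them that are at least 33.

3

If k of the values are ≥ 33, the total is ≥ 33k + 0(5 − k).
Setting 33k + 0(5 − k) ≤ 119 gives 33k ≤ 119, so k ≤ 3.
k = 3 is achieved by 3 values at 33 and 2 at 0, total 99; add 20 to one value (staying below 33) to reach 119.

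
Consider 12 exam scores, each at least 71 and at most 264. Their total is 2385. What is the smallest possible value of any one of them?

71

Minimizing one value means maximizing the remaining 11.
The other 11 can take up 11 × 264 = 2904 ≥ 2385 − 71, so one score can sit at its floor of 71.
Achievable: one at 71 and the other 11 totalling 2314, which fits since 11 × 71 ≤ 2314 ≤ 11 × 264.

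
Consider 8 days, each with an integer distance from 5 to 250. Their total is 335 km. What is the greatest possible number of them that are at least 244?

1

Suppose k of them are at least 244. Those contribute at least 244 each and the other 8 − k at least 5 each.
So the total is at least 244k + 5(8 − k) = 40 + 239k. This must be ≤ 335, giving k ≤ 1.
k = 1 is achieved by 1 value at 244 and 7 at 5, total 279; add 56 to one value (staying below 244) to reach 335.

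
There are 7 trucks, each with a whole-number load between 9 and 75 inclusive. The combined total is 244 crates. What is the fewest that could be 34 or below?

1

Let j be the number exceeding 34. Then the total is ≥ 35·j + 9·(7 − j) = 63 + 26j.
So 26j ≤ 181 and j ≤ 6; hence at least 7 − 6 = 1 are ≤ 34.
Exactly 1 works: 1 value at 9 and 6 at 35 total 219; raise one of the low values by 25 (still ≤ 34) to hit 244.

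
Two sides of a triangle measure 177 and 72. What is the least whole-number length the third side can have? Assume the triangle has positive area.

106

The third side must exceed |177 − 72| = 105.
The smallest integer above 105 is 106.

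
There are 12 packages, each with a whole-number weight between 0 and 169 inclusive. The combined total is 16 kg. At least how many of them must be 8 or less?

If only k of them are at most 8, the other 12 − k are at least 9, so the total is at least (12 − k)·9 + k·0.
This is ≤ 16, so (12 − k)·9 + 0k ≤ 16, which gives k ≥ 11.
Exactly 11 works: 11 values at 0 and 1 at 9 total 9; raise one of the low values by 7 (still ≤ 8) to hit 16.

11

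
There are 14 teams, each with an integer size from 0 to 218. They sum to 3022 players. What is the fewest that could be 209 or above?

Each value short of 209 is at most 208, costing at least 218 − 208 = 10 against the maximum total of 3052.
We can afford to lose at most 3052 − 3022 = 30, so at most ⌊30/10⌋ = 3 fall short, and at least 11 are ≥ 209.
Exactly 11 works: 11 values at 218 and 3 at 208 total 3022.

11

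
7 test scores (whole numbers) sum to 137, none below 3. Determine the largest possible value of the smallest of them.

If every one of the 7 were at least 20, the total would be at least 7 × 20 = 140 > 137.
Achievable: 3 of them at 19 and 4 at 20 total 137.

19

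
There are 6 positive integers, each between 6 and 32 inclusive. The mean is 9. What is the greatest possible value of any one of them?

To make one integer as large as possible, make the other 5 as small as possible.
The total is 6 × 9 = 54.
The other 5 contribute at least 5 × 6 = 30, leaving at most 54 − 30 = 24.
Since 24 ≤ 32, this is achievable: one at 24 and 5 at 6.

24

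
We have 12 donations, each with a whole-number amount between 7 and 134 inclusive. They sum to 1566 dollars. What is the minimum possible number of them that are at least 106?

11

Each value short of 106 is at most 105, costing at least 134 − 105 = 29 against the maximum total of 1608.
We can afford to lose at most 1608 − 1566 = 42, so at most ⌊42/29⌋ = 1 fall short, and at least 11 are ≥ 106.
Exactly 11 works: 11 values at 134 and 1 at 105 total 1579; lower one of the high values by 13 (still ≥ 106) to hit 1566.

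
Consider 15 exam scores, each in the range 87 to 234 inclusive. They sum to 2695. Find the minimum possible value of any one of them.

To make one score as small as possible, make the other 14 as large as possible.
The other 14 can take up 14 × 234 = 3276 ≥ 2695 − 87, so one score can sit at its floor of 87.
Achievable: one at 87 and the other 14 totalling 2608, which fits since 14 × 87 ≤ 2608 ≤ 14 × 234.

87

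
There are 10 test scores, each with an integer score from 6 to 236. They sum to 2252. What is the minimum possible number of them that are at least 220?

If only k of them are at least 220, the other 10 − k are at most 219, so the total is at most k·236 + (10 − k)·219.
This must reach 2252, so k·236 + (10 − k)·219 ≥ 2252, giving k ≥ 4.
Exactly 4 works: 4 values at 236 and 6 at 219 total 2258; lower one of the high values by 6 (still ≥ 220) to hit 2252.

4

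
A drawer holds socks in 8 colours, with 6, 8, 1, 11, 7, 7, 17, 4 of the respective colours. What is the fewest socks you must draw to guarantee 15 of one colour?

In the worst case you take as many as possible of each colour without reaching 15: 6 + 8 + 1 + 11 + 7 + 7 + 14 + 4 = 58.
The next one must give 15 of some colour, so 58 + 1 = 59.

59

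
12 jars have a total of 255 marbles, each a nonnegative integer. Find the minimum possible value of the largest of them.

22

The 12 values sum to 255, so their maximum is at least ⌈255/12⌉ = 22.
Taking 9 copies of 21 and 3 copies of 22 gives exactly 255, so 22 is attained.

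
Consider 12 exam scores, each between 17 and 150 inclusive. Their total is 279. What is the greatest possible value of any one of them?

92

Maximizing one value means minimizing the remaining 11.
The other 11 contribute at least 11 × 17 = 187, leaving at most 279 − 187 = 92.
Since 92 ≤ 150, this is achievable: one at 92 and 11 at 17.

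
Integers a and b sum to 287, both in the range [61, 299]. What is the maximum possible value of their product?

20592

For a fixed sum, the product ab is largest when a and b are as close as possible.
Taking a = 143 and b = 144 (both in [61, 299]) gives ab = 20592.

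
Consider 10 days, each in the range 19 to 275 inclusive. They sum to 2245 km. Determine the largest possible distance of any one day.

To make one day as large as possible, make the other 9 as small as possible.
The other 9 contribute at least 9 × 19 = 171, leaving at most 2245 − 171 = 2074.
But each day is capped at 275, so the maximum is 275.
Achievable: one at 275 and the other 9 totalling 1970, which fits since 9 × 19 ≤ 1970 ≤ 9 × 275.

275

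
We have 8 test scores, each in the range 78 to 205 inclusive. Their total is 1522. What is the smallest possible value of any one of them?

87

Minimizing one value means maximizing the remaining 7.
The other 7 contribute at most 7 × 205 = 1435, leaving at least 1522 − 1435 = 87.
Since 87 ≥ 78, this is achievable: one at 87 and 7 at 205.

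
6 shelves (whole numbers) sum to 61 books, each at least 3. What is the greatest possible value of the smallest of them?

10

If every one of the 6 were at least 11, the total would be at least 6 × 11 = 66 > 61.
Equality holds with 5 values of 10 and 1 value of 11.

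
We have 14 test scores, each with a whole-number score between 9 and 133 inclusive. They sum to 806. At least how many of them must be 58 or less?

If only k of them are at most 58, the other 14 − k are at least 59, so the total is at least (14 − k)·59 + k·9.
This is ≤ 806, so (14 − k)·59 + 9k ≤ 806, which gives k ≥ 1.
Exactly 1 works: 1 value at 9 and 13 at 59 total 776; raise one of the low values by 30 (still ≤ 58) to hit 806.

1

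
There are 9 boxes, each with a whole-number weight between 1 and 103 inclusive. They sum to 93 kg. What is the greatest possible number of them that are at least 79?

Suppose k of them are at least 79. Those contribute at least 79 each and the other 9 − k at least 1 each.
So the total is at least 79k + 1(9 − k) = 9 + 78k. This must be ≤ 93, giving k ≤ 1.
k = 1 is achieved by 1 value at 79 and 8 at 1, total 87; add 6 to one value (staying below 79) to reach 93.

1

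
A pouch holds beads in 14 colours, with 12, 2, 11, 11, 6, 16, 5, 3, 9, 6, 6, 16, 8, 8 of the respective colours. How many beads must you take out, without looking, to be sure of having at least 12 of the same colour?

109

In the worst case you take as many as possible of each colour without reaching 12: 11 + 2 + 11 + 11 + 6 + 11 + 5 + 3 + 9 + 6 + 6 + 11 + 8 + 8 = 108.
The next one must give 12 of some colour, so 108 + 1 = 109.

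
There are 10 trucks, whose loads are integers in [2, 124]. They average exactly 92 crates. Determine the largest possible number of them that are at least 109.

8

The total is 10 × 92 = 920.
If k of the values are ≥ 109, the total is ≥ 109k + 2(10 − k).
Setting 109k + 2(10 − k) ≤ 920 gives 107k ≤ 900, so k ≤ 8.
k = 8 is achieved by 8 values at 109 and 2 at 2, total 876; add 44 to one value (staying below 109) to reach 920.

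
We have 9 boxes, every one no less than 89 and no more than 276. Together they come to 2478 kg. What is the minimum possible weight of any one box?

270

To make one box as small as possible, make the other 8 as large as possible.
The other 8 contribute at most 8 × 276 = 2208, leaving at least 2478 − 2208 = 270.
Since 270 ≥ 89, this is achievable: one at 270 and 8 at 276.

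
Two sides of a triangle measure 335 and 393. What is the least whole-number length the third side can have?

The third side must exceed |335 − 393| = 58.
The smallest integer above 58 is 59.

59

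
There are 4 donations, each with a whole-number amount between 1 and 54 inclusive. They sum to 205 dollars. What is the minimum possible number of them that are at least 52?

Suppose at most 4 − j of them reach 52; then j values are ≤ 51 and the rest ≤ 54.
The total is then ≤ 51·j + 54·(4 − j) = 216 − 3j. For this to be ≥ 205 we need j ≤ 3, so at least 4 − 3 = 1 must reach 52.
Exactly 1 works: 1 value at 54 and 3 at 51 total 207; lower one of the high values by 2 (still ≥ 52) to hit 205.

1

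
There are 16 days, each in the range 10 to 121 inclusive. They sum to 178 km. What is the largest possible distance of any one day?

To make one day as large as possible, make the other 15 as small as possible.
The other 15 contribute at least 15 × 10 = 150, leaving at most 178 − 150 = 28.
Since 28 ≤ 121, this is achievable: one at 28 and 15 at 10.

28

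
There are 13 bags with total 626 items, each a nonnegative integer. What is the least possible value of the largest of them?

49

If every one of the 13 were at most 48, the total would be at most 13 × 48 = 624 < 626.
Taking 11 copies of 48 and 2 copies of 49 gives exactly 626, so 49 is attained.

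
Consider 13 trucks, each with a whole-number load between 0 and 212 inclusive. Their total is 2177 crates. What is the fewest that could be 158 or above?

3

If only k of them are at least 158, the other 13 − k are at most 157, so the total is at most k·212 + (13 − k)·157.
This must reach 2177, so k·212 + (13 − k)·157 ≥ 2177, giving k ≥ 3.
Exactly 3 works: 3 values at 212 and 10 at 157 total 2206; lower one of the high values by 29 (still ≥ 158) to hit 2177.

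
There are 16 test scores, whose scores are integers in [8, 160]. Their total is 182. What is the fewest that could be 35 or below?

15

Each value above 35 is at least 36, contributing at least 36 − 8 = 28 above the floor 8.
The sum exceeds the floor total 128 by 54, so at most ⌊54/28⌋ = 1 exceed 35, and at least 15 are ≤ 35.
Exactly 15 works: 15 values at 8 and 1 at 36 total 156; raise one of the low values by 26 (still ≤ 35) to hit 182.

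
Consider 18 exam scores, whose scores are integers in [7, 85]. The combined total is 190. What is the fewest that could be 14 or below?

Each value above 14 is at least 15, contributing at least 15 − 7 = 8 above the floor 7.
The sum exceeds the floor total 126 by 64, so at most ⌊64/8⌋ = 8 exceed 14, and at least 10 are ≤ 14.
Exactly 10 works: 10 values at 7 and 8 at 15 total 190.

10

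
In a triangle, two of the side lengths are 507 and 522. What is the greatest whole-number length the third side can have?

1028

The third side must be less than 507 + 522 = 1029.
The largest integer below 1029 is 1028.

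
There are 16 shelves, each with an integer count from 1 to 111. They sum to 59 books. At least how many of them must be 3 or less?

Let j be the number exceeding 3. Then the total is ≥ 4·j + 1·(16 − j) = 16 + 3j.
So 3j ≤ 43 and j ≤ 14; hence at least 16 − 14 = 2 are ≤ 3.
Exactly 2 works: 2 values at 1 and 14 at 4 total 58; raise one of the low values by 1 (still ≤ 3) to hit 59.

2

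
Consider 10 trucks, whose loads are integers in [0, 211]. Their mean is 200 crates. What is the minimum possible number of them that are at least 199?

The total is 10 × 200 = 2000.
Each value short of 199 is at most 198, costing at least 211 − 198 = 13 against the maximum total of 2110.
We can afford to lose at most 2110 − 2000 = 110, so at most ⌊110/13⌋ = 8 fall short, and at least 2 are ≥ 199.
Exactly 2 works: 2 values at 211 and 8 at 198 total 2006; lower one of the high values by 6 (still ≥ 199) to hit 2000.

2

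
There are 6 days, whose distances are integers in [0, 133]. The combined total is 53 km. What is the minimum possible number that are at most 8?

1

Each value above 8 is at least 9, contributing at least 9 − 0 = 9 above the floor 0.
The sum exceeds the floor total 0 by 53, so at most ⌊53/9⌋ = 5 exceed 8, and at least 1 are ≤ 8.
Exactly 1 works: 1 value at 0 and 5 at 9 total 45; raise one of the low values by 8 (still ≤ 8) to hit 53.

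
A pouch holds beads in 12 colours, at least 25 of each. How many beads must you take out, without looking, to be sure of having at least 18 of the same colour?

205

In the worst case you draw 17 of each of the 12 colours: 12 × 17 = 204.
One more forces 18 of some colour, so 204 + 1 = 205.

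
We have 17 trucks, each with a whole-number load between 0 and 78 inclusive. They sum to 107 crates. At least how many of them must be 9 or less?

7

Each value above 9 is at least 10, contributing at least 10 − 0 = 10 above the floor 0.
The sum exceeds the floor total 0 by 107, so at most ⌊107/10⌋ = 10 exceed 9, and at least 7 are ≤ 9.
Exactly 7 works: 7 values at 0 and 10 at 10 total 100; raise one of the low values by 7 (still ≤ 9) to hit 107.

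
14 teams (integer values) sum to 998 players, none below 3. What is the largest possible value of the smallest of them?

71

The average is 998/14 < 72, so some value is ≤ 71.
Equality holds with 10 values of 71 and 4 values of 72.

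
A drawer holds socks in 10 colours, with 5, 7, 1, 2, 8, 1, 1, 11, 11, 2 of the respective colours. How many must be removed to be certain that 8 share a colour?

41

In the worst case you take as many as possible of each colour without reaching 8: 5 + 7 + 1 + 2 + 7 + 1 + 1 + 7 + 7 + 2 = 40.
The next one must give 8 of some colour, so 40 + 1 = 41.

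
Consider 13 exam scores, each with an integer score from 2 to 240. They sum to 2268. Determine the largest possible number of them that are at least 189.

11

With k values at 189 or above and the rest at least 2, the sum is at least 26 + 187k.
Since the sum is 2268, we need 187k ≤ 2242, i.e. k ≤ 11.
k = 11 is achieved by 11 values at 189 and 2 at 2, total 2083; add 185 to one value (staying below 189) to reach 2268.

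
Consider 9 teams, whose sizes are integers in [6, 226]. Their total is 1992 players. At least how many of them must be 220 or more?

3

If only k of them are at least 220, the other 9 − k are at most 219, so the total is at most k·226 + (9 − k)·219.
This must reach 1992, so k·226 + (9 − k)·219 ≥ 1992, giving k ≥ 3.
Exactly 3 works: 3 values at 226 and 6 at 219 total 1992.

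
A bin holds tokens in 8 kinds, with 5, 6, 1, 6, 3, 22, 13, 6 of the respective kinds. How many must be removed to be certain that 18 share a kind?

In the worst case you take as many as possible of each kind without reaching 18: 5 + 6 + 1 + 6 + 3 + 17 + 13 + 6 = 57.
The next one must give 18 of some kind, so 57 + 1 = 58.

58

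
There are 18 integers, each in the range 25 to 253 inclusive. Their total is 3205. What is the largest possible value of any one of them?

Maximizing one value means minimizing the remaining 17.
The other 17 contribute at least 17 × 25 = 425, leaving at most 3205 − 425 = 2780.
But each integer is capped at 253, so the maximum is 253.
Achievable: one at 253 and the other 17 totalling 2952, which fits since 17 × 25 ≤ 2952 ≤ 17 × 253.

253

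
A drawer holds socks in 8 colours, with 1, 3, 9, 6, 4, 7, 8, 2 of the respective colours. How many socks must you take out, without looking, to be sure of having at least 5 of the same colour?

In the worst case you take as many as possible of each colour without reaching 5: 1 + 3 + 4 + 4 + 4 + 4 + 4 + 2 = 26.
The next one must give 5 of some colour, so 26 + 1 = 27.

27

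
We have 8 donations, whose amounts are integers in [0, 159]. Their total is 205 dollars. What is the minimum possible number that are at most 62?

5

If only k of them are at most 62, the other 8 − k are at least 63, so the total is at least (8 − k)·63 + k·0.
This is ≤ 205, so (8 − k)·63 + 0k ≤ 205, which gives k ≥ 5.
Exactly 5 works: 5 values at 0 and 3 at 63 total 189; raise one of the low values by 16 (still ≤ 62) to hit 205.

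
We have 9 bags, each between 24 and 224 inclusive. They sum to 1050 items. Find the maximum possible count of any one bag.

To make one bag as large as possible, make the other 8 as small as possible.
The other 8 contribute at least 8 × 24 = 192, leaving at most 1050 − 192 = 858.
But each bag is capped at 224, so the maximum is 224.
Achievable: one at 224 and the other 8 totalling 826, which fits since 8 × 24 ≤ 826 ≤ 8 × 224.

224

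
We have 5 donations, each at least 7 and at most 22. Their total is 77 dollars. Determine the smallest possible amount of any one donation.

To make one donation as small as possible, make the other 4 as large as possible.
The other 4 can take up 4 × 22 = 88 ≥ 77 − 7, so one donation can sit at its floor of 7.
Achievable: one at 7 and the other 4 totalling 70, which fits since 4 × 7 ≤ 70 ≤ 4 × 22.

7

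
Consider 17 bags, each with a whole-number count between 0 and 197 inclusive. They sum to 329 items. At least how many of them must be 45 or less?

10

Let j be the number exceeding 45. Then the total is ≥ 46·j + 0·(17 − j) = 0 + 46j.
So 46j ≤ 329 and j ≤ 7; hence at least 17 − 7 = 10 are ≤ 45.
Exactly 10 works: 10 values at 0 and 7 at 46 total 322; raise one of the low values by 7 (still ≤ 45) to hit 329.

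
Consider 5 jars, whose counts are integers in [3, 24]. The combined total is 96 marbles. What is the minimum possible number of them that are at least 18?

2

Each value short of 18 is at most 17, costing at least 24 − 17 = 7 against the maximum total of 120.
We can afford to lose at most 120 − 96 = 24, so at most ⌊24/7⌋ = 3 fall short, and at least 2 are ≥ 18.
Exactly 2 works: 2 values at 24 and 3 at 17 total 99; lower one of the high values by 3 (still ≥ 18) to hit 96.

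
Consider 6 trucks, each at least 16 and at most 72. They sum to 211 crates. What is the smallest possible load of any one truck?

Minimizing one value means maximizing the remaining 5.
The other 5 can take up 5 × 72 = 360 ≥ 211 − 16, so one truck can sit at its floor of 16.
Achievable: one at 16 and the other 5 totalling 195, which fits since 5 × 16 ≤ 195 ≤ 5 × 72.

16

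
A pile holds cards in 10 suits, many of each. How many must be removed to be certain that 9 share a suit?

81

You could draw 8 of every suit without reaching 9 of any — 80 in all.
One more forces 9 of some suit, so 80 + 1 = 81.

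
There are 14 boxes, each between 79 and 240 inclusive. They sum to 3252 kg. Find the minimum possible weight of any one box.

Minimizing one value means maximizing the remaining 13.
The other 13 contribute at most 13 × 240 = 3120, leaving at least 3252 − 3120 = 132.
Since 132 ≥ 79, this is achievable: one at 132 and 13 at 240.

132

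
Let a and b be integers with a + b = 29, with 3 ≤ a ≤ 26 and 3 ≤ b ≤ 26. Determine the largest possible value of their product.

With a + b fixed, ab peaks when the two are closest together.
Taking a = 14 and b = 15 (both in [3, 26]) gives ab = 210.

210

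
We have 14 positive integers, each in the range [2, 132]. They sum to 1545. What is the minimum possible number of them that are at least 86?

8

Each value short of 86 is at most 85, costing at least 132 − 85 = 47 against the maximum total of 1848.
We can afford to lose at most 1848 − 1545 = 303, so at most ⌊303/47⌋ = 6 fall short, and at least 8 are ≥ 86.
Exactly 8 works: 8 values at 132 and 6 at 85 total 1566; lower one of the high values by 21 (still ≥ 86) to hit 1545.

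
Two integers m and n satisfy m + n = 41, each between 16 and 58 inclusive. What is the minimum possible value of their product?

400

For a fixed sum, mn is smallest when m and n are as far apart as possible.
At the endpoint m = 16, n = 41 − 16 = 25, so mn = 16 × 25 = 400.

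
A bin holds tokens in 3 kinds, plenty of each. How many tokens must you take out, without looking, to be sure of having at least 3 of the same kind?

You could draw 2 of every kind without reaching 3 of any — 6 in all.
One more forces 3 of some kind, so 6 + 1 = 7.

7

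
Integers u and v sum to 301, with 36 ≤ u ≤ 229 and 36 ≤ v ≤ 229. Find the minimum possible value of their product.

uv = u(301 − u) is concave in u, so over [72, 229] it is minimized at an endpoint.
The extreme feasible split is u = 72, v = 229, giving uv = 16488.

16488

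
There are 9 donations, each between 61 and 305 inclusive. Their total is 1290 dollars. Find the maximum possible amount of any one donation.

Maximizing one value means minimizing the remaining 8.
The other 8 contribute at least 8 × 61 = 488, leaving at most 1290 − 488 = 802.
But each donation is capped at 305, so the maximum is 305.
Achievable: one at 305 and the other 8 totalling 985, which fits since 8 × 61 ≤ 985 ≤ 8 × 305.

305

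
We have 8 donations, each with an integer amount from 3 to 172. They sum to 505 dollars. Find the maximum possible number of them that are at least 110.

4

Suppose k of them are at least 110. Those contribute at least 110 each and the other 8 − k at least 3 each.
So the total is at least 110k + 3(8 − k) = 24 + 107k. This must be ≤ 505, giving k ≤ 4.
k = 4 is achieved by 4 values at 110 and 4 at 3, total 452; add 53 to one value (staying below 110) to reach 505.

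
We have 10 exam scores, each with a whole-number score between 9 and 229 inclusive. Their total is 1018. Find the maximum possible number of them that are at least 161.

If k of the values are ≥ 161, the total is ≥ 161k + 9(10 − k).
Setting 161k + 9(10 − k) ≤ 1018 gives 152k ≤ 928, so k ≤ 6.
k = 6 is achieved by 6 values at 161 and 4 at 9, total 1002; add 16 to one value (staying below 161) to reach 1018.

6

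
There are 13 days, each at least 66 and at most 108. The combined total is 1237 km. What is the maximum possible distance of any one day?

108

Maximizing one value means minimizing the remaining 12.
The other 12 contribute at least 12 × 66 = 792, leaving at most 1237 − 792 = 445.
But each day is capped at 108, so the maximum is 108.
Achievable: one at 108 and the other 12 totalling 1129, which fits since 12 × 66 ≤ 1129 ≤ 12 × 108.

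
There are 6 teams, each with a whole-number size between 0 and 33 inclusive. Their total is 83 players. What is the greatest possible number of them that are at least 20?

With k values at 20 or above and the rest at least 0, the sum is at least 0 + 20k.
Since the sum is 83, we need 20k ≤ 83, i.e. k ≤ 4.
k = 4 is achieved by 4 values at 20 and 2 at 0, total 80; add 3 to one value (staying below 20) to reach 83.

4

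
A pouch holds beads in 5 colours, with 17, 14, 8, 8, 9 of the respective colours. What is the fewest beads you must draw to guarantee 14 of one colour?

52

In the worst case you take as many as possible of each colour without reaching 14: 13 + 13 + 8 + 8 + 9 = 51.
The next one must give 14 of some colour, so 51 + 1 = 52.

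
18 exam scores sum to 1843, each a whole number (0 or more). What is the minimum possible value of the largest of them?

If every one of the 18 were at most 102, the total would be at most 18 × 102 = 1836 < 1843.
Equality holds with 7 values of 103 and 11 values of 102.

103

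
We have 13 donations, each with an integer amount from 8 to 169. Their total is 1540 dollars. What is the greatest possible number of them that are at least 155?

If k of the values are ≥ 155, the total is ≥ 155k + 8(13 − k).
Setting 155k + 8(13 − k) ≤ 1540 gives 147k ≤ 1436, so k ≤ 9.
k = 9 is achieved by 9 values at 155 and 4 at 8, total 1427; add 113 to one value (staying below 155) to reach 1540.

9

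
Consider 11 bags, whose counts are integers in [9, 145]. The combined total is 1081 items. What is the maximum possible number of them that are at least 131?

8

With k values at 131 or above and the rest at least 9, the sum is at least 99 + 122k.
Since the sum is 1081, we need 122k ≤ 982, i.e. k ≤ 8.
k = 8 is achieved by 8 values at 131 and 3 at 9, total 1075; add 6 to one value (staying below 131) to reach 1081.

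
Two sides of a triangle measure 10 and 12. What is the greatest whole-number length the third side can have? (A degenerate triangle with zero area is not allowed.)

The third side must be less than 10 + 12 = 22.
The largest integer below 22 is 21.

21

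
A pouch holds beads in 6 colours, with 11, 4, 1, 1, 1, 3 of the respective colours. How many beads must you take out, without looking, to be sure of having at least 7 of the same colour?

17

In the worst case you take as many as possible of each colour without reaching 7: 6 + 4 + 1 + 1 + 1 + 3 = 16.
The next one must give 7 of some colour, so 16 + 1 = 17.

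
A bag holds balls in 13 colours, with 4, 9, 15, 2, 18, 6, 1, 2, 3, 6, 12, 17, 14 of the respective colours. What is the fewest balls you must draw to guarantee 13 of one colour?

94

In the worst case you take as many as possible of each colour without reaching 13: 4 + 9 + 12 + 2 + 12 + 6 + 1 + 2 + 3 + 6 + 12 + 12 + 12 = 93.
The next one must give 13 of some colour, so 93 + 1 = 94.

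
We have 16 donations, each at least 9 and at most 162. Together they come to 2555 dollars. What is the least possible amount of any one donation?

To make one donation as small as possible, make the other 15 as large as possible.
The other 15 contribute at most 15 × 162 = 2430, leaving at least 2555 − 2430 = 125.
Since 125 ≥ 9, this is achievable: one at 125 and 15 at 162.

125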